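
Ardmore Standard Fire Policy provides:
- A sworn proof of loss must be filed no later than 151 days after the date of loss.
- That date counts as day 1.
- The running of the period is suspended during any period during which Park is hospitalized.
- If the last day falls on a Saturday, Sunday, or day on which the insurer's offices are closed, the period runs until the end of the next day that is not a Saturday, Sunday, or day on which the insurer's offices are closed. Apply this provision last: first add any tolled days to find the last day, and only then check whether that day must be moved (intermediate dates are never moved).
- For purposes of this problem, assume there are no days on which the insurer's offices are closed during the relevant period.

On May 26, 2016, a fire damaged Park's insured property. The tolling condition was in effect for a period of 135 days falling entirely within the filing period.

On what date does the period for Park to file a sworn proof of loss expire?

March 7, 2017

Counting May 26, 2016 as day 1, day 151 is October 23, 2016.
Tolling adds 135 days: October 23, 2016 + 135 days = March 7, 2017.
March 7, 2017 is a Tuesday and not a day on which the insurer's offices are closed, so no extension applies.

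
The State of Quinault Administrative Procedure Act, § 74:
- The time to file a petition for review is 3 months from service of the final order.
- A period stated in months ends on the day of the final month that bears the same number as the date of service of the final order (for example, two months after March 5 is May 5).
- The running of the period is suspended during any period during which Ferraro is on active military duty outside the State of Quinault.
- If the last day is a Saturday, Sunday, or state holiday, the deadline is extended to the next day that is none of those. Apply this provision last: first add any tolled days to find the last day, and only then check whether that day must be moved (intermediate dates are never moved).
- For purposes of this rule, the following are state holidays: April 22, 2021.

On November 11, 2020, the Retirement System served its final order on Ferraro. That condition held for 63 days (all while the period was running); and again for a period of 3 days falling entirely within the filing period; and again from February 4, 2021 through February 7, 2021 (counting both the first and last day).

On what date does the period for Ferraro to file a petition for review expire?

3 months after November 11, 2020 is February 11, 2021.
Tolling adds 63 days: February 11, 2021 + 63 days = April 15, 2021.
Tolling adds 3 days: April 15, 2021 + 3 days = April 18, 2021.
From February 4, 2021 through February 7, 2021 inclusive is 4 days; tolling adds 4 days: April 18, 2021 + 4 days = April 22, 2021.
April 22, 2021 is a listed holiday. The next qualifying day is April 23, 2021.

April 23, 2021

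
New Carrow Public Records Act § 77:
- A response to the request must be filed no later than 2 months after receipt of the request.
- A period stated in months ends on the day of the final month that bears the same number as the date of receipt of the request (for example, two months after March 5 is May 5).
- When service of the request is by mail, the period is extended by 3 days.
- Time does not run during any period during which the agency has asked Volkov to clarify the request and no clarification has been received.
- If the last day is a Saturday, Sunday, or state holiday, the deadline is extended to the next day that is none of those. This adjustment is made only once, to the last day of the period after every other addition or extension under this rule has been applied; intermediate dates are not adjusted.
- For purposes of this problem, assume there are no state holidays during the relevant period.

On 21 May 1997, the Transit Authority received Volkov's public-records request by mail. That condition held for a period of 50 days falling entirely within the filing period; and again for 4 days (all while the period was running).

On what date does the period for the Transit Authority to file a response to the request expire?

2 months after 21 May 1997 is July 21, 1997.
Service was by mail, adding 3 days: July 21, 1997 + 3 days = July 24, 1997.
Tolling adds 50 days: July 24, 1997 + 50 days = September 12, 1997.
Tolling adds 4 days: September 12, 1997 + 4 days = September 16, 1997.
September 16, 1997 is a Tuesday and not a state holiday, so no extension applies.

September 16, 1997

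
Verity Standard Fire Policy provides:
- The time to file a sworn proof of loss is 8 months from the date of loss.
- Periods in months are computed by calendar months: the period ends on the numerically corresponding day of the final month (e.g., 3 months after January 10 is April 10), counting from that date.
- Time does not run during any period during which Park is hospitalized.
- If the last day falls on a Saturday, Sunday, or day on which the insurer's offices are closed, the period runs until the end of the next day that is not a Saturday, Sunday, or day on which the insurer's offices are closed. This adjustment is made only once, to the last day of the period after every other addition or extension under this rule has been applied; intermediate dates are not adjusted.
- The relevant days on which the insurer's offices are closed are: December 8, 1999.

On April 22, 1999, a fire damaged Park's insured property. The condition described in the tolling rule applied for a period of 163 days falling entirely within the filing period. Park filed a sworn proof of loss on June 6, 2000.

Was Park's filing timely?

8 months after April 22, 1999 is December 22, 1999.
Tolling adds 163 days: December 22, 1999 + 163 days = June 2, 2000.
June 2, 2000 is a Friday and not a day on which the insurer's offices are closed, so no extension applies.
The deadline is June 2, 2000; the filing on June 6, 2000 is after that date.

No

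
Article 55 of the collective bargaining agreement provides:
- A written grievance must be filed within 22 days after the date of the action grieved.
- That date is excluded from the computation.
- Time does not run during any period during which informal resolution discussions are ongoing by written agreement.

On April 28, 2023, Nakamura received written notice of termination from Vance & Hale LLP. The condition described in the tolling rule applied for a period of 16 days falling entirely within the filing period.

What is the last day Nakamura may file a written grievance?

June 5, 2023

22 days after April 28, 2023 is May 20, 2023.
Tolling adds 16 days: May 20, 2023 + 16 days = June 5, 2023.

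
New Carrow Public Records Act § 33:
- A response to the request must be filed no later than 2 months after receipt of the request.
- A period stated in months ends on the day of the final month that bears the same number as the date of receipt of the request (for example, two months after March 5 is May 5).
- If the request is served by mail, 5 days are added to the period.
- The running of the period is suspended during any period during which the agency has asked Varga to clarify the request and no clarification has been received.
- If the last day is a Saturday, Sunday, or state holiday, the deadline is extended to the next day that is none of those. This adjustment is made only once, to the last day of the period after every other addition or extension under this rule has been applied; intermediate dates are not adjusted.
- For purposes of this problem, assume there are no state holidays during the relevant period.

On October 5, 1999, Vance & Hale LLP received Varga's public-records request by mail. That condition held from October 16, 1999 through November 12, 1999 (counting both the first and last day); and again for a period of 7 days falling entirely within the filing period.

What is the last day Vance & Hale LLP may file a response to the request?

2 months after October 5, 1999 is December 5, 1999.
Service was by mail, adding 5 days: December 5, 1999 + 5 days = December 10, 1999.
From October 16, 1999 through November 12, 1999 inclusive is 28 days; tolling adds 28 days: December 10, 1999 + 28 days = January 7, 2000.
Tolling adds 7 days: January 7, 2000 + 7 days = January 14, 2000.
January 14, 2000 is a Friday and not a state holiday, so no extension applies.

January 14, 2000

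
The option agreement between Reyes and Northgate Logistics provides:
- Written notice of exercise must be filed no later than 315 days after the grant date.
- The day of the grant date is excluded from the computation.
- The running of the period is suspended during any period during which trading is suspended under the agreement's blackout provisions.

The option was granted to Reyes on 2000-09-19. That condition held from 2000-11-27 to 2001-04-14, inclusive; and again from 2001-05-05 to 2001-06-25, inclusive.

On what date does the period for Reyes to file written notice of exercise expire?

315 days after 2000-09-19 is July 31, 2001.
From November 27, 2000 through April 14, 2001 inclusive is 139 days; tolling adds 139 days: July 31, 2001 + 139 days = December 17, 2001.
From May 5, 2001 through June 25, 2001 inclusive is 52 days; tolling adds 52 days: December 17, 2001 + 52 days = February 7, 2002.

February 7, 2002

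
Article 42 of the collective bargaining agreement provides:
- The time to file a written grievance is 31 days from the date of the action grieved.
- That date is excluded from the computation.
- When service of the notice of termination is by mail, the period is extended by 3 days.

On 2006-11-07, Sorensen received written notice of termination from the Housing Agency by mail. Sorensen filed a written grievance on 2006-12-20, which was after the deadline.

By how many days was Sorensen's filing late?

9 days

31 days after 2006-11-07 is December 8, 2006.
Service was by mail, adding 3 days: December 8, 2006 + 3 days = December 11, 2006.
The deadline is December 11, 2006; from December 11, 2006 to December 20, 2006 is 9 days.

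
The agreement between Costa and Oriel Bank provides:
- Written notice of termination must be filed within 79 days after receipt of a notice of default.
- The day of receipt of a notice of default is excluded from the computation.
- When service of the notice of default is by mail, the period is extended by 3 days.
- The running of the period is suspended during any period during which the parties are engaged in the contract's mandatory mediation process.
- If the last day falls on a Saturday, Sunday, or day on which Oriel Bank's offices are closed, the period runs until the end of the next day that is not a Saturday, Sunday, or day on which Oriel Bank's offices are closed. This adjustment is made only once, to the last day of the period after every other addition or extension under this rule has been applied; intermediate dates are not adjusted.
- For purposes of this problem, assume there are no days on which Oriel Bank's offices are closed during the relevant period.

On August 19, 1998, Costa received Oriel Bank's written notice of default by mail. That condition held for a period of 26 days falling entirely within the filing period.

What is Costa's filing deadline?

December 7, 1998

79 days after August 19, 1998 is November 6, 1998.
Service was by mail, adding 3 days: November 6, 1998 + 3 days = November 9, 1998.
Tolling adds 26 days: November 9, 1998 + 26 days = December 5, 1998.
December 5, 1998 is Saturday; December 6, 1998 is Sunday. The next qualifying day is December 7, 1998.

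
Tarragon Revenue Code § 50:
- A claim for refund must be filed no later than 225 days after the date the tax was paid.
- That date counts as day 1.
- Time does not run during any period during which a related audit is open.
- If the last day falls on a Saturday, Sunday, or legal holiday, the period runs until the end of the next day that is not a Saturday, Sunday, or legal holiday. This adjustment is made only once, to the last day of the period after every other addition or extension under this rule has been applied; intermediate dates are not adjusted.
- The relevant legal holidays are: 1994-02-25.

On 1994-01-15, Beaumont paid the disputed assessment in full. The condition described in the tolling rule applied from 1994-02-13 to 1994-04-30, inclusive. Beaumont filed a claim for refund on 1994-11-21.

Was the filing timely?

No

Counting 1994-01-15 as day 1, day 225 is August 27, 1994.
From February 13, 1994 through April 30, 1994 inclusive is 77 days; tolling adds 77 days: August 27, 1994 + 77 days = November 12, 1994.
November 12, 1994 is Saturday; November 13, 1994 is Sunday. The next qualifying day is November 14, 1994.
The deadline is November 14, 1994; the filing on November 21, 1994 is after that date.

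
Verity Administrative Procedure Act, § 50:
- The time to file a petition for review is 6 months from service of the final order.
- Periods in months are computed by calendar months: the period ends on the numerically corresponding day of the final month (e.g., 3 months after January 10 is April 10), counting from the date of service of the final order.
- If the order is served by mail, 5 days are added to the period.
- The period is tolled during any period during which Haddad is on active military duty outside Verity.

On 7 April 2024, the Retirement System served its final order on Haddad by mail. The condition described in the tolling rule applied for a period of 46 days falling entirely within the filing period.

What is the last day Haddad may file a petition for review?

6 months after 7 April 2024 is October 7, 2024.
Service was by mail, adding 5 days: October 7, 2024 + 5 days = October 12, 2024.
Tolling adds 46 days: October 12, 2024 + 46 days = November 27, 2024.

November 27, 2024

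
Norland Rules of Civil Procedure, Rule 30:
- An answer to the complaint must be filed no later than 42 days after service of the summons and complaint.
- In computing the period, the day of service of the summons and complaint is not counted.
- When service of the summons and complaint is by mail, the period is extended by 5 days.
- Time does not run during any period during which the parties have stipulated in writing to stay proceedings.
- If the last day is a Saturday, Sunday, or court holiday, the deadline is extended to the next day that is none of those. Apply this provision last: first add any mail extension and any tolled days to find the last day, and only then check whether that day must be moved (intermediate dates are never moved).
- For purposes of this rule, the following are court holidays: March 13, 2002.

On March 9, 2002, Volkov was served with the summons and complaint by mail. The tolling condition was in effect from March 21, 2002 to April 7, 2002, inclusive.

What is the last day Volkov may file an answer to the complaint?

42 days after March 9, 2002 is April 20, 2002.
Service was by mail, adding 5 days: April 20, 2002 + 5 days = April 25, 2002.
From March 21, 2002 through April 7, 2002 inclusive is 18 days; tolling adds 18 days: April 25, 2002 + 18 days = May 13, 2002.
May 13, 2002 is a Monday and not a court holiday, so no extension applies.

May 13, 2002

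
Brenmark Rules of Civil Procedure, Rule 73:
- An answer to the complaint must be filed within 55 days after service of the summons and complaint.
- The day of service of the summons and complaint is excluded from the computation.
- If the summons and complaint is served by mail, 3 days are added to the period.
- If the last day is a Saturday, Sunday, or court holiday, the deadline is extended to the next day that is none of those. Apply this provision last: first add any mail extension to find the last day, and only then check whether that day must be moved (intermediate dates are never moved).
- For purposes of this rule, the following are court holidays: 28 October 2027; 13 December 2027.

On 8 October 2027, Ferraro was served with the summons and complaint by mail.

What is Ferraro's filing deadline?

55 days after 8 October 2027 is December 2, 2027.
Service was by mail, adding 3 days: December 2, 2027 + 3 days = December 5, 2027.
December 5, 2027 is Sunday. The next qualifying day is December 6, 2027.

December 6, 2027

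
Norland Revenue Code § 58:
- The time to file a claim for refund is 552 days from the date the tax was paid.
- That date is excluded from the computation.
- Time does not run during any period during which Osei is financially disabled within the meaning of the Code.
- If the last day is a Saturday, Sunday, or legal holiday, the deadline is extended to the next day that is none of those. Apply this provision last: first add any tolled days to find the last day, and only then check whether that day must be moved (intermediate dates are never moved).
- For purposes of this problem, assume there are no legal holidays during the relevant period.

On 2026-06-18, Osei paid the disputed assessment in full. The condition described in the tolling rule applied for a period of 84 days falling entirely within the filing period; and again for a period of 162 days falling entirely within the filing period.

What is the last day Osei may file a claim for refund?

552 days after 2026-06-18 is December 22, 2027.
Tolling adds 84 days: December 22, 2027 + 84 days = March 15, 2028.
Tolling adds 162 days: March 15, 2028 + 162 days = August 24, 2028.
August 24, 2028 is a Thursday and not a legal holiday, so no extension applies.

August 24, 2028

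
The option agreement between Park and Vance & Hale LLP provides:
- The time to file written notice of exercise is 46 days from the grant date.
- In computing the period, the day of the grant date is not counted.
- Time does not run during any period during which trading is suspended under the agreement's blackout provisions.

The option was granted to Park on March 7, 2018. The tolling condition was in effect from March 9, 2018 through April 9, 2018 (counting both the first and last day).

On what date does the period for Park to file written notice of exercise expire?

46 days after March 7, 2018 is April 22, 2018.
From March 9, 2018 through April 9, 2018 inclusive is 32 days; tolling adds 32 days: April 22, 2018 + 32 days = May 24, 2018.

May 24, 2018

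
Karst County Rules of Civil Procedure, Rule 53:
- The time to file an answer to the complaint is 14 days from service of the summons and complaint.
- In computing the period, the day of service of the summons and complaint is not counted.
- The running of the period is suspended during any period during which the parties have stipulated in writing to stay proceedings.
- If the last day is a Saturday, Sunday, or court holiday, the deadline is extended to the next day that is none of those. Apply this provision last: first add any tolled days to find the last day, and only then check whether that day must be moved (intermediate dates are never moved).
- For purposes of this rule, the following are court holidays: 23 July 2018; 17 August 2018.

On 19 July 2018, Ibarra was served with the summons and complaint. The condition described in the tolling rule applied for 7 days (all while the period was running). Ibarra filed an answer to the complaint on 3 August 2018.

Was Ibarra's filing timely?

14 days after 19 July 2018 is August 2, 2018.
Tolling adds 7 days: August 2, 2018 + 7 days = August 9, 2018.
August 9, 2018 is a Thursday and not a court holiday, so no extension applies.
The deadline is August 9, 2018; the filing on August 3, 2018 is on or before that date.

Yes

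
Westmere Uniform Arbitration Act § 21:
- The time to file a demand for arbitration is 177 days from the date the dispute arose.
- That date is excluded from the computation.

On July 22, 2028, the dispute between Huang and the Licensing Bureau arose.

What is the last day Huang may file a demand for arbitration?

177 days after July 22, 2028 is January 15, 2029.

January 15, 2029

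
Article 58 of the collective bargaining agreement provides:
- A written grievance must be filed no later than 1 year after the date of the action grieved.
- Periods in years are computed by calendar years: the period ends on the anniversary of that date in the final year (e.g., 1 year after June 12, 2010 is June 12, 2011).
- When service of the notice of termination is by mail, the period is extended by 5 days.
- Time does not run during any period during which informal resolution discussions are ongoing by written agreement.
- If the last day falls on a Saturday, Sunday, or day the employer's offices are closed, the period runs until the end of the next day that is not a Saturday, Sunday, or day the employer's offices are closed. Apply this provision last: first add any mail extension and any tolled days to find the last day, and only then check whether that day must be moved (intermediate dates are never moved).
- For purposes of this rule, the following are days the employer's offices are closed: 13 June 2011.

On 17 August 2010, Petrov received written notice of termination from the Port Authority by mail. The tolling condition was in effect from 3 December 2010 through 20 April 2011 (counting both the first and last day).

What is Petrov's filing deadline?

1 year after 17 August 2010 is August 17, 2011.
Service was by mail, adding 5 days: August 17, 2011 + 5 days = August 22, 2011.
From December 3, 2010 through April 20, 2011 inclusive is 139 days; tolling adds 139 days: August 22, 2011 + 139 days = January 8, 2012.
January 8, 2012 is Sunday. The next qualifying day is January 9, 2012.

January 9, 2012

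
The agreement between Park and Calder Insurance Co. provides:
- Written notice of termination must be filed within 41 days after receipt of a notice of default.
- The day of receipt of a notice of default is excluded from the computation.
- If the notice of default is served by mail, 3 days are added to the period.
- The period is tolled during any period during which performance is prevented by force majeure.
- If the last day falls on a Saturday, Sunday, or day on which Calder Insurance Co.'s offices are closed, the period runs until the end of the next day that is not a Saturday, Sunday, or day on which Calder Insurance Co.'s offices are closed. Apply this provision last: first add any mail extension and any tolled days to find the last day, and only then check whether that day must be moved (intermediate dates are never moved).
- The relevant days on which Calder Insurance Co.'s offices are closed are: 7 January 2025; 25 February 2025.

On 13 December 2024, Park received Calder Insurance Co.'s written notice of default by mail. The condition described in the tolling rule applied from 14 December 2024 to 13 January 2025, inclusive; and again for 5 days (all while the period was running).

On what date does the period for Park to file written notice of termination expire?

41 days after 13 December 2024 is January 23, 2025.
Service was by mail, adding 3 days: January 23, 2025 + 3 days = January 26, 2025.
From December 14, 2024 through January 13, 2025 inclusive is 31 days; tolling adds 31 days: January 26, 2025 + 31 days = February 26, 2025.
Tolling adds 5 days: February 26, 2025 + 5 days = March 3, 2025.
March 3, 2025 is a Monday and not a day on which Calder Insurance Co.'s offices are closed, so no extension applies.

March 3, 2025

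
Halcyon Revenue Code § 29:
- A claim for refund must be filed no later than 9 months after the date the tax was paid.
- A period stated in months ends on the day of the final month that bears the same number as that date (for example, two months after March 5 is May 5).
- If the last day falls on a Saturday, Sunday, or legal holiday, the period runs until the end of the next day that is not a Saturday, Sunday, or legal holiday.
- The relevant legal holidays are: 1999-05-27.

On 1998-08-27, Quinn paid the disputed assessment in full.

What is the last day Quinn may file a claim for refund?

May 28, 1999

9 months after 1998-08-27 is May 27, 1999.
May 27, 1999 is a listed holiday. The next qualifying day is May 28, 1999.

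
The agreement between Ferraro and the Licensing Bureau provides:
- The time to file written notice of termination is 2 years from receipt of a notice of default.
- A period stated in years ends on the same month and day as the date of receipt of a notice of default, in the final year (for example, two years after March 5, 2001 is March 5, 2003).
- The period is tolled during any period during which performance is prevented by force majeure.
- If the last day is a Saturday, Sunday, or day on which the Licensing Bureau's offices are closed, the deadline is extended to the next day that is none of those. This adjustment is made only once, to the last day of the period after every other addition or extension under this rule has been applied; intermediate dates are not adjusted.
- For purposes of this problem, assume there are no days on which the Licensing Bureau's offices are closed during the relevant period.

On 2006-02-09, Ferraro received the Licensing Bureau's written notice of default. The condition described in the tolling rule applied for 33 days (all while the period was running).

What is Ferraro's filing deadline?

March 13, 2008

2 years after 2006-02-09 is February 9, 2008.
Tolling adds 33 days: February 9, 2008 + 33 days = March 13, 2008.
March 13, 2008 is a Thursday and not a day on which the Licensing Bureau's offices are closed, so no extension applies.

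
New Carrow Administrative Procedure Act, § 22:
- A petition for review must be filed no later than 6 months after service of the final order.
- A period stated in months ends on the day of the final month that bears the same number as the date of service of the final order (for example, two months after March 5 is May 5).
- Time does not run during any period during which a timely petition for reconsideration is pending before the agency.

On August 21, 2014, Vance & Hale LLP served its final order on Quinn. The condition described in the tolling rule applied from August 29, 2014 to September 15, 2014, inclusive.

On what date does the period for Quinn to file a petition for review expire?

6 months after August 21, 2014 is February 21, 2015.
From August 29, 2014 through September 15, 2014 inclusive is 18 days; tolling adds 18 days: February 21, 2015 + 18 days = March 11, 2015.

March 11, 2015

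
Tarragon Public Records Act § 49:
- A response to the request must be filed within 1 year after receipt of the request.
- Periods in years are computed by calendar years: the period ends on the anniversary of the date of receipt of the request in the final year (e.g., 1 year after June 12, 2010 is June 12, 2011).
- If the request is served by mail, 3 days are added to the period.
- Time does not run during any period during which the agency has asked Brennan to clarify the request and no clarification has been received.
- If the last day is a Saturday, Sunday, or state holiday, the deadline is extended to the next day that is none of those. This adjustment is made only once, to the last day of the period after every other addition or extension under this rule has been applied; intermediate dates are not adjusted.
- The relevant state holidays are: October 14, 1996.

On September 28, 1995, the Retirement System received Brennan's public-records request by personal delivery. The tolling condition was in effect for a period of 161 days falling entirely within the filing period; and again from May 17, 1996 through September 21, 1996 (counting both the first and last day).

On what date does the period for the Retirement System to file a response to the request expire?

July 14, 1997

1 year after September 28, 1995 is September 28, 1996.
Service was not by mail, so no mail extension applies.
Tolling adds 161 days: September 28, 1996 + 161 days = March 8, 1997.
From May 17, 1996 through September 21, 1996 inclusive is 128 days; tolling adds 128 days: March 8, 1997 + 128 days = July 14, 1997.
July 14, 1997 is a Monday and not a state holiday, so no extension applies.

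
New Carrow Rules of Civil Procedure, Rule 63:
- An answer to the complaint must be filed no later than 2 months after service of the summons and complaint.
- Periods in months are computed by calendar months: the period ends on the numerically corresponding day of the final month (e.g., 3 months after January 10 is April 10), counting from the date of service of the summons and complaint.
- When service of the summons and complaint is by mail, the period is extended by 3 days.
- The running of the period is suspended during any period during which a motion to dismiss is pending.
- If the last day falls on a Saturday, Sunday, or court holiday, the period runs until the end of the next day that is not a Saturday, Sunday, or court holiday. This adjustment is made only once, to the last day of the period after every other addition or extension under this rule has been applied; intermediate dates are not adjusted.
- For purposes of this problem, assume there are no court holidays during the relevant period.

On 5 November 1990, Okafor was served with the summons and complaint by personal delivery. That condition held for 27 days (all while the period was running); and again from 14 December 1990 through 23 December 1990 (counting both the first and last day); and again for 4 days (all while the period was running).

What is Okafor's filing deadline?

2 months after 5 November 1990 is January 5, 1991.
Service was not by mail, so no mail extension applies.
Tolling adds 27 days: January 5, 1991 + 27 days = February 1, 1991.
From December 14, 1990 through December 23, 1990 inclusive is 10 days; tolling adds 10 days: February 1, 1991 + 10 days = February 11, 1991.
Tolling adds 4 days: February 11, 1991 + 4 days = February 15, 1991.
February 15, 1991 is a Friday and not a court holiday, so no extension applies.

February 15, 1991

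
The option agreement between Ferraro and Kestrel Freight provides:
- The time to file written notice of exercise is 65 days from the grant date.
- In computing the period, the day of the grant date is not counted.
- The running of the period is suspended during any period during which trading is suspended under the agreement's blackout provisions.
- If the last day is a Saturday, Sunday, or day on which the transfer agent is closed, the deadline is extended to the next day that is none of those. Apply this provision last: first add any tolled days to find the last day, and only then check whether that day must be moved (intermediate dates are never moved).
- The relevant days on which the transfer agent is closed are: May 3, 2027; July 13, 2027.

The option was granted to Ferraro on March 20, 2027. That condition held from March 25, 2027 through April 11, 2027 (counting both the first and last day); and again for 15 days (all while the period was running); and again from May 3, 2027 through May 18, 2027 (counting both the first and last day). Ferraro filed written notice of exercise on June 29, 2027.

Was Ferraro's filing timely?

65 days after March 20, 2027 is May 24, 2027.
From March 25, 2027 through April 11, 2027 inclusive is 18 days; tolling adds 18 days: May 24, 2027 + 18 days = June 11, 2027.
Tolling adds 15 days: June 11, 2027 + 15 days = June 26, 2027.
From May 3, 2027 through May 18, 2027 inclusive is 16 days; tolling adds 16 days: June 26, 2027 + 16 days = July 12, 2027.
July 12, 2027 is a Monday and not a day on which the transfer agent is closed, so no extension applies.
The deadline is July 12, 2027; the filing on June 29, 2027 is on or before that date.

Yes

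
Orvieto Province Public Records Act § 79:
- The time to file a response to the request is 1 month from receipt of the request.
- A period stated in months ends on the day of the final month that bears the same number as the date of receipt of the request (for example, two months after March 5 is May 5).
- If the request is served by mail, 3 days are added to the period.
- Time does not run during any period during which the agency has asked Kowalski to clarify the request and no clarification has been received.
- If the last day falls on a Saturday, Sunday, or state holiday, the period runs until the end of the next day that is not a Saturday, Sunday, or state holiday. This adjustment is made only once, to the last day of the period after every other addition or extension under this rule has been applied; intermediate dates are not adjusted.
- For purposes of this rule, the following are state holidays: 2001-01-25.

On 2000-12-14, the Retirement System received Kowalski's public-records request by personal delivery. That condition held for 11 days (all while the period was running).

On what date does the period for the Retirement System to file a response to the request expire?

1 month after 2000-12-14 is January 14, 2001.
Service was not by mail, so no mail extension applies.
Tolling adds 11 days: January 14, 2001 + 11 days = January 25, 2001.
January 25, 2001 is a listed holiday. The next qualifying day is January 26, 2001.

January 26, 2001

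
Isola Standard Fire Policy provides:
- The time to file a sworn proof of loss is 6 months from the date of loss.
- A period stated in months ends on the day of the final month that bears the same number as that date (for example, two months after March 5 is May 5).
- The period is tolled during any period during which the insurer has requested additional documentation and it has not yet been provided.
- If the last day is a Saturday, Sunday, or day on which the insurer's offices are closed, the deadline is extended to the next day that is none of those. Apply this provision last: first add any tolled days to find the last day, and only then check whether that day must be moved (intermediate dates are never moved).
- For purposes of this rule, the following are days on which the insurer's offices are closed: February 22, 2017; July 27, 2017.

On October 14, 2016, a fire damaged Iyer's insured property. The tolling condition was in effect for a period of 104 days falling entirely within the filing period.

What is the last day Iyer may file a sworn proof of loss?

July 28, 2017

6 months after October 14, 2016 is April 14, 2017.
Tolling adds 104 days: April 14, 2017 + 104 days = July 27, 2017.
July 27, 2017 is a listed holiday. The next qualifying day is July 28, 2017.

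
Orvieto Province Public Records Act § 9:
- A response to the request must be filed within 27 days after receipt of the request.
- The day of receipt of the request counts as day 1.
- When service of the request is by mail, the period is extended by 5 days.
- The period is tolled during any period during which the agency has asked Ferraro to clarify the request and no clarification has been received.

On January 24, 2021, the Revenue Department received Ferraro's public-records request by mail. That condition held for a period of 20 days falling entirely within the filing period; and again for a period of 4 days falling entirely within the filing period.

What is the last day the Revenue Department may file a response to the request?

March 20, 2021

Counting January 24, 2021 as day 1, day 27 is February 19, 2021.
Service was by mail, adding 5 days: February 19, 2021 + 5 days = February 24, 2021.
Tolling adds 20 days: February 24, 2021 + 20 days = March 16, 2021.
Tolling adds 4 days: March 16, 2021 + 4 days = March 20, 2021.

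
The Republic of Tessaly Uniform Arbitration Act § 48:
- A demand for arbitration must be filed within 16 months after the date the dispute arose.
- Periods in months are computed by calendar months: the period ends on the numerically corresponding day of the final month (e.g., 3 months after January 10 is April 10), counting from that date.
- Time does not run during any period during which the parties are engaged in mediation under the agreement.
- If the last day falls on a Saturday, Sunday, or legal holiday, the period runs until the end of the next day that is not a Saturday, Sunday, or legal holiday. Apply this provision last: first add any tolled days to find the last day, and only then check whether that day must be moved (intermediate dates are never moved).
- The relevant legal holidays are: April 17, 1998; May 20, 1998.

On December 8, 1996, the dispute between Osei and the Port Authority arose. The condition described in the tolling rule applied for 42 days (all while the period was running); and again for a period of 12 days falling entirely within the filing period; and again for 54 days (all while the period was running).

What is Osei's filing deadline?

16 months after December 8, 1996 is April 8, 1998.
Tolling adds 42 days: April 8, 1998 + 42 days = May 20, 1998.
Tolling adds 12 days: May 20, 1998 + 12 days = June 1, 1998.
Tolling adds 54 days: June 1, 1998 + 54 days = July 25, 1998.
July 25, 1998 is Saturday; July 26, 1998 is Sunday. The next qualifying day is July 27, 1998.

July 27, 1998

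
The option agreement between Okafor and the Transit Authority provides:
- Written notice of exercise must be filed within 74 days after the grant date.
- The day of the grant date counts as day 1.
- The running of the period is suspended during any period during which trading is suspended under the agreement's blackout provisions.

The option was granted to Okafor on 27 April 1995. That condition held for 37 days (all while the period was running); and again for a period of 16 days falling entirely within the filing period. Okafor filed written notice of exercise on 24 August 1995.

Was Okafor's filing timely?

Counting 27 April 1995 as day 1, day 74 is July 9, 1995.
Tolling adds 37 days: July 9, 1995 + 37 days = August 15, 1995.
Tolling adds 16 days: August 15, 1995 + 16 days = August 31, 1995.
The deadline is August 31, 1995; the filing on August 24, 1995 is on or before that date.

Yes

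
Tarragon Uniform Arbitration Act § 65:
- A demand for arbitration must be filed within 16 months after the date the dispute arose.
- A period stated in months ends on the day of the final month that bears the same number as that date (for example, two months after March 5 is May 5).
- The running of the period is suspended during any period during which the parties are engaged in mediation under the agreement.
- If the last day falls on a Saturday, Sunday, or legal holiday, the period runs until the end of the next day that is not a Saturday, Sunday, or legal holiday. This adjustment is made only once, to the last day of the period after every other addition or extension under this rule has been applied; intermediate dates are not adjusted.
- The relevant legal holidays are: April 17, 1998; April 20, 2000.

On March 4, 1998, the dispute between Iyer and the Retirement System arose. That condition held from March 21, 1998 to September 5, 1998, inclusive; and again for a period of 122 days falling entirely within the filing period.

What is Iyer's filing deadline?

April 21, 2000

16 months after March 4, 1998 is July 4, 1999.
From March 21, 1998 through September 5, 1998 inclusive is 169 days; tolling adds 169 days: July 4, 1999 + 169 days = December 20, 1999.
Tolling adds 122 days: December 20, 1999 + 122 days = April 20, 2000.
April 20, 2000 is a listed holiday. The next qualifying day is April 21, 2000.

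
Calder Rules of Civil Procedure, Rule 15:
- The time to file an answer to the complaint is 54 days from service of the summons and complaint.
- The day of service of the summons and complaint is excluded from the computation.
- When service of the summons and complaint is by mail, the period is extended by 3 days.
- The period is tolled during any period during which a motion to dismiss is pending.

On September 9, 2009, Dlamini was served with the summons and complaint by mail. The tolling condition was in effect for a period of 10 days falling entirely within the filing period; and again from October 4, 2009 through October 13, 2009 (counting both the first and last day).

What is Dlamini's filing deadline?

54 days after September 9, 2009 is November 2, 2009.
Service was by mail, adding 3 days: November 2, 2009 + 3 days = November 5, 2009.
Tolling adds 10 days: November 5, 2009 + 10 days = November 15, 2009.
From October 4, 2009 through October 13, 2009 inclusive is 10 days; tolling adds 10 days: November 15, 2009 + 10 days = November 25, 2009.

November 25, 2009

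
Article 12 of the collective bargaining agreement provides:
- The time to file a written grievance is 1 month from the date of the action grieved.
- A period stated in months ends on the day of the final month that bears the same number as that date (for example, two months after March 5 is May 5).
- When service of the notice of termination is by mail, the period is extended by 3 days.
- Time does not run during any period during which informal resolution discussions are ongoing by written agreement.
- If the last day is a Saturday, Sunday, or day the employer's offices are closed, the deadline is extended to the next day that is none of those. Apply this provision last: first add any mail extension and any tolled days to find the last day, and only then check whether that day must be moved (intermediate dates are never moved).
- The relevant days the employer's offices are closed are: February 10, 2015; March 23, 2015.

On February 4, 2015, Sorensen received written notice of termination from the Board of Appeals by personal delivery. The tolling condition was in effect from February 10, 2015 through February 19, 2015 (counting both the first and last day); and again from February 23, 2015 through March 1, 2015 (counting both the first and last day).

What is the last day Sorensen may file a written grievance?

1 month after February 4, 2015 is March 4, 2015.
Service was not by mail, so no mail extension applies.
From February 10, 2015 through February 19, 2015 inclusive is 10 days; tolling adds 10 days: March 4, 2015 + 10 days = March 14, 2015.
From February 23, 2015 through March 1, 2015 inclusive is 7 days; tolling adds 7 days: March 14, 2015 + 7 days = March 21, 2015.
March 21, 2015 is Saturday; March 22, 2015 is Sunday; March 23, 2015 is a listed holiday. The next qualifying day is March 24, 2015.

March 24, 2015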